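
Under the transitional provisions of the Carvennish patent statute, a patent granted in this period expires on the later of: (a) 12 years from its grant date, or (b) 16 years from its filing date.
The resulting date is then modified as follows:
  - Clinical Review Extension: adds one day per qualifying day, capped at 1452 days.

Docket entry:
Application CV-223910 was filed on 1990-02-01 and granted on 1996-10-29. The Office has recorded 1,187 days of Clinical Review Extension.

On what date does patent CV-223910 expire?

(a) grant + 12 years → 29 October 2008.
(b) filing + 16 years → 1 February 2006.
Later of the two: 29 October 2008.
Clinical Review Extension: 1187 days (within the 1452-day cap) → +1187 days → 29 January 2012.

2012-01-29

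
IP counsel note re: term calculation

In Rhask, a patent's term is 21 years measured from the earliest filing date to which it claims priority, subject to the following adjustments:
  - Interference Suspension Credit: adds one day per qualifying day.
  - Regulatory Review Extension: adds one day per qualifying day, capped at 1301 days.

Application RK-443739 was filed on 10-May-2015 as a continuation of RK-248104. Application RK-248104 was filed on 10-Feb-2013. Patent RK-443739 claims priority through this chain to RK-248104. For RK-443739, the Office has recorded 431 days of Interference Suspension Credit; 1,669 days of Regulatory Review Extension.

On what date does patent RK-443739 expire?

Earliest priority filing: 10 February 2013.
Base term: 10 February 2013 + 21 years → 10 February 2034.
Interference Suspension Credit: +431 days → 17 April 2035.
Regulatory Review Extension: 1669 days claimed exceeds the 1301-day cap, so +1301 days → 8 November 2038.

2038-11-08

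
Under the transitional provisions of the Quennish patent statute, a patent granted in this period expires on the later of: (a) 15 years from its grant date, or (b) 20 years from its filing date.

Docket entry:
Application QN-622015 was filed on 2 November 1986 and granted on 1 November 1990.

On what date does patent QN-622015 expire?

(a) grant + 15 years → 1 November 2005.
(b) filing + 20 years → 2 November 2006.
Later of the two: 2 November 2006.

November 2, 2006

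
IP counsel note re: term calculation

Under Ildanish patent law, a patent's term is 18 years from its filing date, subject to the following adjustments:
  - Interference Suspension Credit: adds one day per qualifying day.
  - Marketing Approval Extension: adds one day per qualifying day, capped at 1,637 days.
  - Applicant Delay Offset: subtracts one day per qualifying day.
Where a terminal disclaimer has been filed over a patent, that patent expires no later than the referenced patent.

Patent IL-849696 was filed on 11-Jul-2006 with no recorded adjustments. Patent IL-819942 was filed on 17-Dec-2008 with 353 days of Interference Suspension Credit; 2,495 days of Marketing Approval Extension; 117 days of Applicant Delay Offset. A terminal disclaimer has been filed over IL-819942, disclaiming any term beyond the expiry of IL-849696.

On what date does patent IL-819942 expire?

2024-07-11

Natural term of IL-819942:
  Base: filing + 18 years → 17 December 2026.
  Interference Suspension Credit: +353 days → 5 December 2027.
  Marketing Approval Extension: 2495 days claimed exceeds the 1637-day cap, so +1637 days → 29 May 2032.
  Applicant Delay Offset: −117 days → 2 February 2032.
Expiry of referenced patent IL-849696:
  Base: filing + 18 years → 11 July 2024.
Terminal disclaimer: IL-819942 expires on the earlier of 2 February 2032 and 11 July 2024.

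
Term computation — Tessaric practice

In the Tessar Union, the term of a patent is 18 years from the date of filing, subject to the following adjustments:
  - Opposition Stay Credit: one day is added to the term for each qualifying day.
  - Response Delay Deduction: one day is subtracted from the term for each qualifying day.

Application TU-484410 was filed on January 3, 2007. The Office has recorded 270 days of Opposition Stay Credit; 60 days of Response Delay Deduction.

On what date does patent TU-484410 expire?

August 1, 2025

Base term: filing date + 18 years → 3 January 2025.
Opposition Stay Credit: +270 days → 30 September 2025.
Response Delay Deduction: −60 days → 1 August 2025.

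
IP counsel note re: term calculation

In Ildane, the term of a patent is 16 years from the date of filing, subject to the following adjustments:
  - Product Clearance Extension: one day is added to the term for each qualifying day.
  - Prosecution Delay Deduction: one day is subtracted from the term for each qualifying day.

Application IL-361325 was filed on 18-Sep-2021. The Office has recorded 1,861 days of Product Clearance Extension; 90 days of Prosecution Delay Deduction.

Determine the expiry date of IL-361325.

2042-07-25

Base term: filing date + 16 years → 18 September 2037.
Product Clearance Extension: +1861 days → 23 October 2042.
Prosecution Delay Deduction: −90 days → 25 July 2042.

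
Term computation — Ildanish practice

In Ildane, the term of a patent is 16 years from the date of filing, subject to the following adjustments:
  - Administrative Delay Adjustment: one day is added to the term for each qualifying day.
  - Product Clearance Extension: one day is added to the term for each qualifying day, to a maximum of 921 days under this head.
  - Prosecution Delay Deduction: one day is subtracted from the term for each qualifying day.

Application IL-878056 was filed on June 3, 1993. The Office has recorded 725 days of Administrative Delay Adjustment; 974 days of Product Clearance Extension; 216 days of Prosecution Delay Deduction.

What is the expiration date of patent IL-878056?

2013-05-03

Base term: filing date + 16 years → 3 June 2009.
Administrative Delay Adjustment: +725 days → 29 May 2011.
Product Clearance Extension: 974 days claimed exceeds the 921-day cap, so +921 days → 5 December 2013.
Prosecution Delay Deduction: −216 days → 3 May 2013.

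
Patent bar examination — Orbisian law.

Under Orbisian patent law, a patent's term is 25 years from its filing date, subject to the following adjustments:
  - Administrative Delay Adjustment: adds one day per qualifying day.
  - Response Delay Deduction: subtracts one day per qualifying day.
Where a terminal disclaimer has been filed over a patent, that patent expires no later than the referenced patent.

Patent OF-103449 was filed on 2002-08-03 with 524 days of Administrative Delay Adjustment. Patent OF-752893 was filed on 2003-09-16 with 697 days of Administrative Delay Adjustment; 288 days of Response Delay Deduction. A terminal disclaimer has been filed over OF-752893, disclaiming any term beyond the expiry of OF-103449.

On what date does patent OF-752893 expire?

Natural term of OF-752893:
  Base: filing + 25 years → 16 September 2028.
  Administrative Delay Adjustment: +697 days → 14 August 2030.
  Response Delay Deduction: −288 days → 30 October 2029.
Expiry of referenced patent OF-103449:
  Base: filing + 25 years → 3 August 2027.
  Administrative Delay Adjustment: +524 days → 8 January 2029.
Terminal disclaimer: OF-752893 expires on the earlier of 30 October 2029 and 8 January 2029.

2029-01-08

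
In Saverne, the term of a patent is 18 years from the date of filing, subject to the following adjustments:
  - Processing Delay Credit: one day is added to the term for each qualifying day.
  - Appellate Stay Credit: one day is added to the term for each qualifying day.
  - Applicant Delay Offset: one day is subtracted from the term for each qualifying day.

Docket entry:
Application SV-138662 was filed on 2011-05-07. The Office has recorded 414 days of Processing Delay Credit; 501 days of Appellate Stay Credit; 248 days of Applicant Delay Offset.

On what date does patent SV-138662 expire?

2031-03-05

Base term: filing date + 18 years → 7 May 2029.
Processing Delay Credit: +414 days → 25 June 2030.
Appellate Stay Credit: +501 days → 8 November 2031.
Applicant Delay Offset: −248 days → 5 March 2031.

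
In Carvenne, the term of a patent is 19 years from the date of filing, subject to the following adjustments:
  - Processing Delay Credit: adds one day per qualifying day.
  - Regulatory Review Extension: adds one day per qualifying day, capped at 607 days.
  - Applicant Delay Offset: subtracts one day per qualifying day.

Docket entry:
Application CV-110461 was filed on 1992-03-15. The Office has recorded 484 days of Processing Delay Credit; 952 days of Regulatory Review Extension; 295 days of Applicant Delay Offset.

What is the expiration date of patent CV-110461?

Base term: filing date + 19 years → 15 March 2011.
Processing Delay Credit: +484 days → 11 July 2012.
Regulatory Review Extension: 952 days claimed exceeds the 607-day cap, so +607 days → 10 March 2014.
Applicant Delay Offset: −295 days → 19 May 2013.

2013-05-19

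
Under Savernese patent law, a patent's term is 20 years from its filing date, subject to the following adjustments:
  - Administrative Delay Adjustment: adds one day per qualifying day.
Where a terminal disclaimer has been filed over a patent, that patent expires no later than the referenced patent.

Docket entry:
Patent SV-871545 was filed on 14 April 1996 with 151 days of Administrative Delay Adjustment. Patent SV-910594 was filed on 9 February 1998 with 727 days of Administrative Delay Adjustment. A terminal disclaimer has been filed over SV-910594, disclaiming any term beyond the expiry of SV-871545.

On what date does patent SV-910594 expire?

Natural term of SV-910594:
  Base: filing + 20 years → 9 February 2018.
  Administrative Delay Adjustment: +727 days → 6 February 2020.
Expiry of referenced patent SV-871545:
  Base: filing + 20 years → 14 April 2016.
  Administrative Delay Adjustment: +151 days → 12 September 2016.
Terminal disclaimer: SV-910594 expires on the earlier of 6 February 2020 and 12 September 2016.

2016-09-12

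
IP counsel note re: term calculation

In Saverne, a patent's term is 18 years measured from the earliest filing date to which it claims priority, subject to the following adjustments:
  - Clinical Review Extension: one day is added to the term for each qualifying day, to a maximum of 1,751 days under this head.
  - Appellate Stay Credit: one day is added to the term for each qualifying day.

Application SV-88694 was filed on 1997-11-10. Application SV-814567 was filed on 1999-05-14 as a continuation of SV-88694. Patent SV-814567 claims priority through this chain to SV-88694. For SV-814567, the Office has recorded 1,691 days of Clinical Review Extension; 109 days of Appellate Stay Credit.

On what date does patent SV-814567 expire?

Earliest priority filing: 10 November 1997.
Base term: 10 November 1997 + 18 years → 10 November 2015.
Clinical Review Extension: 1691 days (within the 1751-day cap) → +1691 days → 27 June 2020.
Appellate Stay Credit: +109 days → 14 October 2020.

October 14, 2020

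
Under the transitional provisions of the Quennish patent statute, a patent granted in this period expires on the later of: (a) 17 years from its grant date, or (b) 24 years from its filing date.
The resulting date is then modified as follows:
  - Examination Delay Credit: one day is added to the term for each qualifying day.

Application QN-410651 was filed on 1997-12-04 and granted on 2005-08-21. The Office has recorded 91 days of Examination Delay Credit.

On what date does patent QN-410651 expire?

(a) grant + 17 years → 21 August 2022.
(b) filing + 24 years → 4 December 2021.
Later of the two: 21 August 2022.
Examination Delay Credit: +91 days → 20 November 2022.

2022-11-20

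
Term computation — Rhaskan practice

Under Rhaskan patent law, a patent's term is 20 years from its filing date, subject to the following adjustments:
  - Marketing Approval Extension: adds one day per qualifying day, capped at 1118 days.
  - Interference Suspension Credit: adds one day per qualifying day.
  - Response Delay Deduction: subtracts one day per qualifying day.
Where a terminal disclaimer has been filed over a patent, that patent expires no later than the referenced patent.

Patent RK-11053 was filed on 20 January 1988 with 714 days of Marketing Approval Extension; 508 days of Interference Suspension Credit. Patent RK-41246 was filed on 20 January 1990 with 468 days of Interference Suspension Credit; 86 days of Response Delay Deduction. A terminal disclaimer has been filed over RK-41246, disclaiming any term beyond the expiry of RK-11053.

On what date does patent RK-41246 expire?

2011-02-06

Natural term of RK-41246:
  Base: filing + 20 years → 20 January 2010.
  Interference Suspension Credit: +468 days → 3 May 2011.
  Response Delay Deduction: −86 days → 6 February 2011.
Expiry of referenced patent RK-11053:
  Base: filing + 20 years → 20 January 2008.
  Marketing Approval Extension: 714 days (within the 1118-day cap) → +714 days → 3 January 2010.
  Interference Suspension Credit: +508 days → 26 May 2011.
Terminal disclaimer: RK-41246 expires on the earlier of 6 February 2011 and 26 May 2011.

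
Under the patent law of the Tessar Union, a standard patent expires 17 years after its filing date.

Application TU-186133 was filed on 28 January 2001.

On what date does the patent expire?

Filing date + 17 years → 28 January 2018.

January 28, 2018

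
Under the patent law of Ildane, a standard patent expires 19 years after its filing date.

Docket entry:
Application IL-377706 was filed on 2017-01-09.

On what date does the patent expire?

Filing date + 19 years → 9 January 2036.

2036-01-09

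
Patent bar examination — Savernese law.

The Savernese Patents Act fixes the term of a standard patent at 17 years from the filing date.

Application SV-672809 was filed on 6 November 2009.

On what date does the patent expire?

Filing date + 17 years → 6 November 2026.

2026-11-06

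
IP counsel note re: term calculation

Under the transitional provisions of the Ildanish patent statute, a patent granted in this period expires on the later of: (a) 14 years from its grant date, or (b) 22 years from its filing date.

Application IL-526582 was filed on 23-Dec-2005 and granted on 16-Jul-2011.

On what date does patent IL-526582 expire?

(a) grant + 14 years → 16 July 2025.
(b) filing + 22 years → 23 December 2027.
Later of the two: 23 December 2027.

December 23, 2027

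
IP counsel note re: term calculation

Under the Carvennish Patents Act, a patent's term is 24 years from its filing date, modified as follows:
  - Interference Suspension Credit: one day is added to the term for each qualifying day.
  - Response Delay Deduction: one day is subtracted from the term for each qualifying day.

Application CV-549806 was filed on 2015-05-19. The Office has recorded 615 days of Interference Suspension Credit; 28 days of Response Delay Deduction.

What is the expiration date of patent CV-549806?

2040-12-26

Base term: filing date + 24 years → 19 May 2039.
Interference Suspension Credit: +615 days → 23 January 2041.
Response Delay Deduction: −28 days → 26 December 2040.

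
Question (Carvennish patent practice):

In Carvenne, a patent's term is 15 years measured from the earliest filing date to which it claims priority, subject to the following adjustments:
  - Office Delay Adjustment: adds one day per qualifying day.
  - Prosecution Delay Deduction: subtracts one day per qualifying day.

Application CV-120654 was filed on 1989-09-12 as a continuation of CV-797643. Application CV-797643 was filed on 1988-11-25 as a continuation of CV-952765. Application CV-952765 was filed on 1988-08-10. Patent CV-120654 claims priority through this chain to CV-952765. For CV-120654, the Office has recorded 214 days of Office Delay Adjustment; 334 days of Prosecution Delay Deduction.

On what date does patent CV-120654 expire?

2003-04-12

Earliest priority filing: 10 August 1988.
Base term: 10 August 1988 + 15 years → 10 August 2003.
Office Delay Adjustment: +214 days → 11 March 2004.
Prosecution Delay Deduction: −334 days → 12 April 2003.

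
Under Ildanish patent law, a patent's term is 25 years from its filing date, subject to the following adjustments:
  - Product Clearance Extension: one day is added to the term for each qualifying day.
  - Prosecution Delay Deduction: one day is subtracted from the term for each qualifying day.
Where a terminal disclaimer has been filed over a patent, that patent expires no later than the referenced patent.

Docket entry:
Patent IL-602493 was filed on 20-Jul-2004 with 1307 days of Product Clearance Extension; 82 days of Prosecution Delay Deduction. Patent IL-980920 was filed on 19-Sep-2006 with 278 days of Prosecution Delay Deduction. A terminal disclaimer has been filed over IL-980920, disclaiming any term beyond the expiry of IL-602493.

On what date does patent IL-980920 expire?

2030-12-15

Natural term of IL-980920:
  Base: filing + 25 years → 19 September 2031.
  Prosecution Delay Deduction: −278 days → 15 December 2030.
Expiry of referenced patent IL-602493:
  Base: filing + 25 years → 20 July 2029.
  Product Clearance Extension: +1307 days → 16 February 2033.
  Prosecution Delay Deduction: −82 days → 26 November 2032.
Terminal disclaimer: IL-980920 expires on the earlier of 15 December 2030 and 26 November 2032.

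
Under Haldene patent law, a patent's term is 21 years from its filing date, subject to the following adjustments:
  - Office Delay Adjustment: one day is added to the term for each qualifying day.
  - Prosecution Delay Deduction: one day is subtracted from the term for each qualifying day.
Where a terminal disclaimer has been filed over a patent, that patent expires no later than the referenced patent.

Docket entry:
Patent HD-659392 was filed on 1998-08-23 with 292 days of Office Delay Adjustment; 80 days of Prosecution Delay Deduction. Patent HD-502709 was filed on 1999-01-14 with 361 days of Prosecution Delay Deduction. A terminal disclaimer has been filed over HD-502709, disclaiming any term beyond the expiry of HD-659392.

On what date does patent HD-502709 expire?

2019-01-18

Natural term of HD-502709:
  Base: filing + 21 years → 14 January 2020.
  Prosecution Delay Deduction: −361 days → 18 January 2019.
Expiry of referenced patent HD-659392:
  Base: filing + 21 years → 23 August 2019.
  Office Delay Adjustment: +292 days → 10 June 2020.
  Prosecution Delay Deduction: −80 days → 22 March 2020.
Terminal disclaimer: HD-502709 expires on the earlier of 18 January 2019 and 22 March 2020.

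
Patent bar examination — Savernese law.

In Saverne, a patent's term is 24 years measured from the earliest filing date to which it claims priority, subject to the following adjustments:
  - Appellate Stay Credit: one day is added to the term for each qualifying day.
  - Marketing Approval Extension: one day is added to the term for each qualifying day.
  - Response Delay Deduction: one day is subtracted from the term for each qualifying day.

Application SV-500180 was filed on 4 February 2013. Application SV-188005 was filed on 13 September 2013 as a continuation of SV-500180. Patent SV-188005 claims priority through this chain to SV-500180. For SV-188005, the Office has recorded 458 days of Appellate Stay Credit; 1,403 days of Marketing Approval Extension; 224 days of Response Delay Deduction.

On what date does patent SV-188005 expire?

Earliest priority filing: 4 February 2013.
Base term: 4 February 2013 + 24 years → 4 February 2037.
Appellate Stay Credit: +458 days → 8 May 2038.
Marketing Approval Extension: +1403 days → 11 March 2042.
Response Delay Deduction: −224 days → 30 July 2041.

July 30, 2041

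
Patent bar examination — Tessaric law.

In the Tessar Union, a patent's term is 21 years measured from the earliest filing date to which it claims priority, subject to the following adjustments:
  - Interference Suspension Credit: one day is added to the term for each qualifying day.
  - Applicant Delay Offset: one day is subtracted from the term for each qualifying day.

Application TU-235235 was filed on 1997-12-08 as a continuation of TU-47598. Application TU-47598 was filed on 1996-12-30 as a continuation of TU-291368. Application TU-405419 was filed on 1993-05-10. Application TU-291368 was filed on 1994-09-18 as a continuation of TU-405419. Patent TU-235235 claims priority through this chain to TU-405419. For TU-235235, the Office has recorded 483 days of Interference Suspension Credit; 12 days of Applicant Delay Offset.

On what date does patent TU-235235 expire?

2015-08-24

Earliest priority filing: 10 May 1993.
Base term: 10 May 1993 + 21 years → 10 May 2014.
Interference Suspension Credit: +483 days → 5 September 2015.
Applicant Delay Offset: −12 days → 24 August 2015.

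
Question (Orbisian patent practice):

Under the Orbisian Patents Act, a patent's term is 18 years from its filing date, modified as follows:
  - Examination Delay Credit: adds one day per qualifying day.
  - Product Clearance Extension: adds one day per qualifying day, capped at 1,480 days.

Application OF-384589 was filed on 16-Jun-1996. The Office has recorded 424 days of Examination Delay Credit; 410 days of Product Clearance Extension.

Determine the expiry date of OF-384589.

Base term: filing date + 18 years → 16 June 2014.
Examination Delay Credit: +424 days → 14 August 2015.
Product Clearance Extension: 410 days (within the 1480-day cap) → +410 days → 27 September 2016.

September 27, 2016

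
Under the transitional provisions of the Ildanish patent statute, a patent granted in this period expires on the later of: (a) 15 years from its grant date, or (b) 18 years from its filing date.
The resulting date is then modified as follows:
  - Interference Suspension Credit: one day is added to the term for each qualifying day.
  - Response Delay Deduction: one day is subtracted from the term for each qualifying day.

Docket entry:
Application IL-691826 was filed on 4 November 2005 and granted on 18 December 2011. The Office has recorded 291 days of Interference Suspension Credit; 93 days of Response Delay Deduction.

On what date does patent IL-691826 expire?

2027-07-04

(a) grant + 15 years → 18 December 2026.
(b) filing + 18 years → 4 November 2023.
Later of the two: 18 December 2026.
Interference Suspension Credit: +291 days → 5 October 2027.
Response Delay Deduction: −93 days → 4 July 2027.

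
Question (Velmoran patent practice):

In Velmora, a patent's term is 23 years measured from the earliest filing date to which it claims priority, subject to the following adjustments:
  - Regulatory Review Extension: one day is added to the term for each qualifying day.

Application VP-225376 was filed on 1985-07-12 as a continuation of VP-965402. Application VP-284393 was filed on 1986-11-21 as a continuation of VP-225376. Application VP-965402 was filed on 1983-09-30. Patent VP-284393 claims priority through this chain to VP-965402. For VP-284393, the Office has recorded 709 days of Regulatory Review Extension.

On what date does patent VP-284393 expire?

2008-09-08

Earliest priority filing: 30 September 1983.
Base term: 30 September 1983 + 23 years → 30 September 2006.
Regulatory Review Extension: +709 days → 8 September 2008.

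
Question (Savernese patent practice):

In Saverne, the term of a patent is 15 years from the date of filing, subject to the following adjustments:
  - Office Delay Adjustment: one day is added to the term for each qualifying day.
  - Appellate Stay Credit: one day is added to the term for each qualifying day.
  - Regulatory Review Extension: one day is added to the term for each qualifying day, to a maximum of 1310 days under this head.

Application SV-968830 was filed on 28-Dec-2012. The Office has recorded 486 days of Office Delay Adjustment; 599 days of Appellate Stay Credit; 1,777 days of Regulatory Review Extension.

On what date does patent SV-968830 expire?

Base term: filing date + 15 years → 28 December 2027.
Office Delay Adjustment: +486 days → 27 April 2029.
Appellate Stay Credit: +599 days → 17 December 2030.
Regulatory Review Extension: 1777 days claimed exceeds the 1310-day cap, so +1310 days → 19 July 2034.

2034-07-19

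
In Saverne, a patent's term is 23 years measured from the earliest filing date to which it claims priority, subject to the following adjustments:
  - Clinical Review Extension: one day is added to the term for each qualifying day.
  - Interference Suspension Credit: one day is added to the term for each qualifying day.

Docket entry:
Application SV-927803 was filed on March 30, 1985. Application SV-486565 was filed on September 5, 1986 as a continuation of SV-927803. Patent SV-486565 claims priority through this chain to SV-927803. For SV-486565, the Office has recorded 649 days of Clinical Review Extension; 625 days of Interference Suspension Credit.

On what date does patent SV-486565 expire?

Earliest priority filing: 30 March 1985.
Base term: 30 March 1985 + 23 years → 30 March 2008.
Clinical Review Extension: +649 days → 8 January 2010.
Interference Suspension Credit: +625 days → 25 September 2011.

September 25, 2011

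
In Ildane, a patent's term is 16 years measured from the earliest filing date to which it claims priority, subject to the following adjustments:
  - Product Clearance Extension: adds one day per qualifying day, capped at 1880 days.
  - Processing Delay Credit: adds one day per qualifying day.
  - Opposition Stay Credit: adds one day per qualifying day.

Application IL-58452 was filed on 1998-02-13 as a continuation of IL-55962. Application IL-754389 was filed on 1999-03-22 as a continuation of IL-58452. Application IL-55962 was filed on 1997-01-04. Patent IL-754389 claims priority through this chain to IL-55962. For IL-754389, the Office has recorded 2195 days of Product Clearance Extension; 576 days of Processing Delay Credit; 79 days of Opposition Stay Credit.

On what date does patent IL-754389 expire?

2019-12-14

Earliest priority filing: 4 January 1997.
Base term: 4 January 1997 + 16 years → 4 January 2013.
Product Clearance Extension: 2195 days claimed exceeds the 1880-day cap, so +1880 days → 27 February 2018.
Processing Delay Credit: +576 days → 26 September 2019.
Opposition Stay Credit: +79 days → 14 December 2019.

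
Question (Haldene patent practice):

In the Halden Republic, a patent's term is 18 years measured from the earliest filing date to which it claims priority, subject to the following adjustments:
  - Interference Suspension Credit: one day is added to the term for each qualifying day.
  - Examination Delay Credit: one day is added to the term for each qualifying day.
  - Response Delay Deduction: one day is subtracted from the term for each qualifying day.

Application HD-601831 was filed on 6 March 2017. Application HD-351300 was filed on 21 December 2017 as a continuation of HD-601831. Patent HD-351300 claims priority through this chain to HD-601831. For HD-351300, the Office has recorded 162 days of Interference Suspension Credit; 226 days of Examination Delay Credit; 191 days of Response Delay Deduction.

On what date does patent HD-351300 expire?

Earliest priority filing: 6 March 2017.
Base term: 6 March 2017 + 18 years → 6 March 2035.
Interference Suspension Credit: +162 days → 15 August 2035.
Examination Delay Credit: +226 days → 28 March 2036.
Response Delay Deduction: −191 days → 19 September 2035.

September 19, 2035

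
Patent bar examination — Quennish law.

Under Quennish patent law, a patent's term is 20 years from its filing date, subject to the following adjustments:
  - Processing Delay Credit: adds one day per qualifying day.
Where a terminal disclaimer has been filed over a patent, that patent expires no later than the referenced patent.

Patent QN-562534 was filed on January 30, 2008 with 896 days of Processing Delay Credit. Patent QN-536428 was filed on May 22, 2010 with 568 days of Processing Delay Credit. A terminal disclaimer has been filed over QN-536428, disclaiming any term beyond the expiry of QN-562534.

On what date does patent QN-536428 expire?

Natural term of QN-536428:
  Base: filing + 20 years → 22 May 2030.
  Processing Delay Credit: +568 days → 11 December 2031.
Expiry of referenced patent QN-562534:
  Base: filing + 20 years → 30 January 2028.
  Processing Delay Credit: +896 days → 14 July 2030.
Terminal disclaimer: QN-536428 expires on the earlier of 11 December 2031 and 14 July 2030.

2030-07-14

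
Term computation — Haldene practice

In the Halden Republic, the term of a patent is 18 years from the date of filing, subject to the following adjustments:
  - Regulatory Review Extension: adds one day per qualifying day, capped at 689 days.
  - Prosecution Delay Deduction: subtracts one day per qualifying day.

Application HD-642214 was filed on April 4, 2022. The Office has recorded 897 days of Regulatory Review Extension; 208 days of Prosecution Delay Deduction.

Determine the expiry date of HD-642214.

July 29, 2041

Base term: filing date + 18 years → 4 April 2040.
Regulatory Review Extension: 897 days claimed exceeds the 689-day cap, so +689 days → 22 February 2042.
Prosecution Delay Deduction: −208 days → 29 July 2041.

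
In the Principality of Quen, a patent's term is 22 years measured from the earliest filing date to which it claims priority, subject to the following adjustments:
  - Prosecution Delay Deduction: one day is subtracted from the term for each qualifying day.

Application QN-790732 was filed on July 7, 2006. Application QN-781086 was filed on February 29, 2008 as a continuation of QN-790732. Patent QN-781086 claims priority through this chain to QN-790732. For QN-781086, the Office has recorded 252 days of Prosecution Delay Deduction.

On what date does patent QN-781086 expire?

October 29, 2027

Earliest priority filing: 7 July 2006.
Base term: 7 July 2006 + 22 years → 7 July 2028.
Prosecution Delay Deduction: −252 days → 29 October 2027.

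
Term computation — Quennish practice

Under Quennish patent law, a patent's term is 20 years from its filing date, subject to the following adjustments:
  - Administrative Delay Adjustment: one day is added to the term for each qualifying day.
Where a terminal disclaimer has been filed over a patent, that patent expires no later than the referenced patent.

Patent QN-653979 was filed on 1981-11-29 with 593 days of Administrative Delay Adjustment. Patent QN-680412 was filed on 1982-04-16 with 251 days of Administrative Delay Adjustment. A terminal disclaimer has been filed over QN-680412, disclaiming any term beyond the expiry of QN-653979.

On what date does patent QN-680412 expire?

December 23, 2002

Natural term of QN-680412:
  Base: filing + 20 years → 16 April 2002.
  Administrative Delay Adjustment: +251 days → 23 December 2002.
Expiry of referenced patent QN-653979:
  Base: filing + 20 years → 29 November 2001.
  Administrative Delay Adjustment: +593 days → 15 July 2003.
Terminal disclaimer: QN-680412 expires on the earlier of 23 December 2002 and 15 July 2003.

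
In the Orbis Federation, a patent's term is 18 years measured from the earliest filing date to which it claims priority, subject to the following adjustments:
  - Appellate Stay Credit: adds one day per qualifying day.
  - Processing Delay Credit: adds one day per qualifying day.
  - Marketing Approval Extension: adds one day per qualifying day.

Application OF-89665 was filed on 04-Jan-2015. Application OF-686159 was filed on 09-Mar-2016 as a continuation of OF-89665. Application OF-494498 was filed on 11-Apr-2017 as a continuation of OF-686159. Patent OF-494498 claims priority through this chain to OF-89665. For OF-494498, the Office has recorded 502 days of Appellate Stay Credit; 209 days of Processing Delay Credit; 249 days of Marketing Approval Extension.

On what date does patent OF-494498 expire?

Earliest priority filing: 4 January 2015.
Base term: 4 January 2015 + 18 years → 4 January 2033.
Appellate Stay Credit: +502 days → 21 May 2034.
Processing Delay Credit: +209 days → 16 December 2034.
Marketing Approval Extension: +249 days → 22 August 2035.

August 22, 2035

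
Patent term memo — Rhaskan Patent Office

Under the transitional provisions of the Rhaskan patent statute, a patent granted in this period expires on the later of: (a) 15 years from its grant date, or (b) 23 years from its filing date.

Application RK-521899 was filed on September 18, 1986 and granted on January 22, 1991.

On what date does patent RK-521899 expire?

2009-09-18

(a) grant + 15 years → 22 January 2006.
(b) filing + 23 years → 18 September 2009.
Later of the two: 18 September 2009.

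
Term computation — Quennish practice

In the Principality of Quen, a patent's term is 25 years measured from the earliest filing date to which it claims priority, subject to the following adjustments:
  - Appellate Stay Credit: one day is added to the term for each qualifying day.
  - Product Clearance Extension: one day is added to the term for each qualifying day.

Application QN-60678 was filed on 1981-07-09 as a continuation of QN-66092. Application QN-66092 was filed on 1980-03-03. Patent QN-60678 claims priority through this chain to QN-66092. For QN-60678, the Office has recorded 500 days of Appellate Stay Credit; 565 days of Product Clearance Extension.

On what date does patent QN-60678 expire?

Earliest priority filing: 3 March 1980.
Base term: 3 March 1980 + 25 years → 3 March 2005.
Appellate Stay Credit: +500 days → 16 July 2006.
Product Clearance Extension: +565 days → 1 February 2008.

February 1, 2008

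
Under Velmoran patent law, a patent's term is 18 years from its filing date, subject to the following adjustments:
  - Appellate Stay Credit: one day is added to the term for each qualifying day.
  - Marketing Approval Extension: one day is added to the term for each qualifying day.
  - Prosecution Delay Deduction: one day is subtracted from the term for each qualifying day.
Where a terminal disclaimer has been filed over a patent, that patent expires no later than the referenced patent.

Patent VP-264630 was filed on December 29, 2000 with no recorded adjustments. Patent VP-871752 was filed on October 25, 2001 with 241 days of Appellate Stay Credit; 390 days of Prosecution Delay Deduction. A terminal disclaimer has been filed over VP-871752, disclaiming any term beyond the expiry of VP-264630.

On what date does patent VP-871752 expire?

2018-12-29

Natural term of VP-871752:
  Base: filing + 18 years → 25 October 2019.
  Appellate Stay Credit: +241 days → 22 June 2020.
  Prosecution Delay Deduction: −390 days → 29 May 2019.
Expiry of referenced patent VP-264630:
  Base: filing + 18 years → 29 December 2018.
Terminal disclaimer: VP-871752 expires on the earlier of 29 May 2019 and 29 December 2018.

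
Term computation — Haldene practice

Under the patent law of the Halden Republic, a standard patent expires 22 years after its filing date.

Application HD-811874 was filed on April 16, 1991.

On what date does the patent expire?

April 16, 2013

Filing date + 22 years → 16 April 2013.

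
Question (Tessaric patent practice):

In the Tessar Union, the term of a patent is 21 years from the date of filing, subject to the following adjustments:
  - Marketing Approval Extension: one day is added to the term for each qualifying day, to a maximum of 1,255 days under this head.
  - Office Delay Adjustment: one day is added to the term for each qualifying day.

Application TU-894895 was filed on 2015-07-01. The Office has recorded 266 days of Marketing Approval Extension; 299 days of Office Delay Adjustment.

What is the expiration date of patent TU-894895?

Base term: filing date + 21 years → 1 July 2036.
Marketing Approval Extension: 266 days (within the 1255-day cap) → +266 days → 24 March 2037.
Office Delay Adjustment: +299 days → 17 January 2038.

2038-01-17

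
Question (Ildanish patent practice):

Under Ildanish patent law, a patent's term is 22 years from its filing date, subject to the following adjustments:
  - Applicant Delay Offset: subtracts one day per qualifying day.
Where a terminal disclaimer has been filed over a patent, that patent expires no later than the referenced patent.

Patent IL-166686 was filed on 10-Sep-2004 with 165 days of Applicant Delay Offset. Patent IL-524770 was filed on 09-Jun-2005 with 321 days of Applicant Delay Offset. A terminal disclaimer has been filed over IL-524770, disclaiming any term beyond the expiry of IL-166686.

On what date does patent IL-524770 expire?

March 29, 2026

Natural term of IL-524770:
  Base: filing + 22 years → 9 June 2027.
  Applicant Delay Offset: −321 days → 23 July 2026.
Expiry of referenced patent IL-166686:
  Base: filing + 22 years → 10 September 2026.
  Applicant Delay Offset: −165 days → 29 March 2026.
Terminal disclaimer: IL-524770 expires on the earlier of 23 July 2026 and 29 March 2026.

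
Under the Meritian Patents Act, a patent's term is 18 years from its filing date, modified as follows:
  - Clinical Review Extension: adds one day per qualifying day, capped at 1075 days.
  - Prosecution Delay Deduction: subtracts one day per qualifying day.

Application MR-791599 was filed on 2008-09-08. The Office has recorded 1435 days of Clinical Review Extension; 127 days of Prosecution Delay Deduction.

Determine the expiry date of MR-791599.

April 13, 2029

Base term: filing date + 18 years → 8 September 2026.
Clinical Review Extension: 1435 days claimed exceeds the 1075-day cap, so +1075 days → 18 August 2029.
Prosecution Delay Deduction: −127 days → 13 April 2029.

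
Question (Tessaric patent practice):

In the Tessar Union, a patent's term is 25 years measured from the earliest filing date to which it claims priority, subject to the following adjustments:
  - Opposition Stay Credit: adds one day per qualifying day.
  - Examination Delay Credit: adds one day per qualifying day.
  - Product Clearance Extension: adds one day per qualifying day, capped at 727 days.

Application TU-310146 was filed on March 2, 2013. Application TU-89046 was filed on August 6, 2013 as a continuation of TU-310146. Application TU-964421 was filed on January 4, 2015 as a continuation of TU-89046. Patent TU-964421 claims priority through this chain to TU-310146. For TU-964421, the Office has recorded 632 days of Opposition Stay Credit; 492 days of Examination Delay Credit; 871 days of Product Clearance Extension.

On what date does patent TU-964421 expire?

Earliest priority filing: 2 March 2013.
Base term: 2 March 2013 + 25 years → 2 March 2038.
Opposition Stay Credit: +632 days → 24 November 2039.
Examination Delay Credit: +492 days → 30 March 2041.
Product Clearance Extension: 871 days claimed exceeds the 727-day cap, so +727 days → 27 March 2043.

2043-03-27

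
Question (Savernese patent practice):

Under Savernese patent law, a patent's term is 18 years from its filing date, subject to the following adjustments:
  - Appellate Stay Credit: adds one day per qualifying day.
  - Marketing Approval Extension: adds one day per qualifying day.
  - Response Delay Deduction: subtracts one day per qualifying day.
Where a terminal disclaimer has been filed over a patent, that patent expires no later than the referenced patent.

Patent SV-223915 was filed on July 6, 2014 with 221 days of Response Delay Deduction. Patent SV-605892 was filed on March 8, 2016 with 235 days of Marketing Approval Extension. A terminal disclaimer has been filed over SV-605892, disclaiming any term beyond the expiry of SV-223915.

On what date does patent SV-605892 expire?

Natural term of SV-605892:
  Base: filing + 18 years → 8 March 2034.
  Marketing Approval Extension: +235 days → 29 October 2034.
Expiry of referenced patent SV-223915:
  Base: filing + 18 years → 6 July 2032.
  Response Delay Deduction: −221 days → 28 November 2031.
Terminal disclaimer: SV-605892 expires on the earlier of 29 October 2034 and 28 November 2031.

November 28, 2031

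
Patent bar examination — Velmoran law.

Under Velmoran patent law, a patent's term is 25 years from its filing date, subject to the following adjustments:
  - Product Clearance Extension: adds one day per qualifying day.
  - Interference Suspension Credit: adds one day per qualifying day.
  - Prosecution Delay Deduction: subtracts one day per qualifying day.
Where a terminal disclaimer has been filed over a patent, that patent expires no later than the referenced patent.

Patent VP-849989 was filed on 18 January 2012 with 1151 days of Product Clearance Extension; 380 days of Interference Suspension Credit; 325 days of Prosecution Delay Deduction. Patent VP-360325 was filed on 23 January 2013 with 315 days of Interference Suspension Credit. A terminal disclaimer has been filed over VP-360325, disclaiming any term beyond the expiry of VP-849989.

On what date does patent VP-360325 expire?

December 4, 2038

Natural term of VP-360325:
  Base: filing + 25 years → 23 January 2038.
  Interference Suspension Credit: +315 days → 4 December 2038.
Expiry of referenced patent VP-849989:
  Base: filing + 25 years → 18 January 2037.
  Product Clearance Extension: +1151 days → 14 March 2040.
  Interference Suspension Credit: +380 days → 29 March 2041.
  Prosecution Delay Deduction: −325 days → 8 May 2040.
Terminal disclaimer: VP-360325 expires on the earlier of 4 December 2038 and 8 May 2040.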